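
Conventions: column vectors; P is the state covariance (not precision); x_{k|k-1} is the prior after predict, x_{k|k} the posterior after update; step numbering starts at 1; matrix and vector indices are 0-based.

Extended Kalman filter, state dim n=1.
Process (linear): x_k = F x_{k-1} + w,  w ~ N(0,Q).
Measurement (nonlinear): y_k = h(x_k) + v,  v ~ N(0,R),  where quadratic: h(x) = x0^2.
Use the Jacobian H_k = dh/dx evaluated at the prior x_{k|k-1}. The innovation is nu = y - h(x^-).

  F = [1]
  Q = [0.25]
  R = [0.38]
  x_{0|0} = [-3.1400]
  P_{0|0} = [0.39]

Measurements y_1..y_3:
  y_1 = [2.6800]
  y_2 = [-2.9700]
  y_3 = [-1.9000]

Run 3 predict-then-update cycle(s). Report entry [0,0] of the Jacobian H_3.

step 1: x^-=[-3.1400]  P^-=[0.6400]  H_jac=[-6.2800]  S=[25.6206]  K=[-0.1569]  nu=[-7.1796]  x^+=[-2.0137]  P^+=[0.0095]
step 2: x^-=[-2.0137]  P^-=[0.2595]  H_jac=[-4.0274]  S=[4.5890]  K=[-0.2277]  nu=[-7.0250]  x^+=[-0.4138]  P^+=[0.0215]
step 3: x^-=[-0.4138]  P^-=[0.2715]  H_jac=[-0.8277]  S=[0.5660]  K=[-0.3970]  nu=[-2.0713]  x^+=[0.4085]  P^+=[0.1823]

H_jac[0,0] = -0.8277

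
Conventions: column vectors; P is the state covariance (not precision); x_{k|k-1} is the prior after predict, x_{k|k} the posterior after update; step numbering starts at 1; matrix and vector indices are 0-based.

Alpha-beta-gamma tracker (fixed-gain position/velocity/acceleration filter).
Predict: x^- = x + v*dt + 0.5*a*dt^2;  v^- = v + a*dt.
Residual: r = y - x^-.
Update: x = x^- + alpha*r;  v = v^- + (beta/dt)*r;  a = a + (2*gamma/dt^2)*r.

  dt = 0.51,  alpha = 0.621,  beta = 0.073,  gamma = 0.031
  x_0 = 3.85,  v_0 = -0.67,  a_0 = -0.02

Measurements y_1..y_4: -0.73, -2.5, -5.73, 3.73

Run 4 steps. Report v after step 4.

v_post = -3.1319

step 1: x_pred=3.5057  r=-4.2357  x^+=0.8753  v^+=-1.2865  a^+=-1.0297
step 2: x_pred=0.0853  r=-2.5853  x^+=-1.5202  v^+=-2.1817  a^+=-1.6459
step 3: x_pred=-2.8469  r=-2.8831  x^+=-4.6373  v^+=-3.4338  a^+=-2.3332
step 4: x_pred=-6.6919  r=10.4219  x^+=-0.2199  v^+=-3.1319  a^+=0.1511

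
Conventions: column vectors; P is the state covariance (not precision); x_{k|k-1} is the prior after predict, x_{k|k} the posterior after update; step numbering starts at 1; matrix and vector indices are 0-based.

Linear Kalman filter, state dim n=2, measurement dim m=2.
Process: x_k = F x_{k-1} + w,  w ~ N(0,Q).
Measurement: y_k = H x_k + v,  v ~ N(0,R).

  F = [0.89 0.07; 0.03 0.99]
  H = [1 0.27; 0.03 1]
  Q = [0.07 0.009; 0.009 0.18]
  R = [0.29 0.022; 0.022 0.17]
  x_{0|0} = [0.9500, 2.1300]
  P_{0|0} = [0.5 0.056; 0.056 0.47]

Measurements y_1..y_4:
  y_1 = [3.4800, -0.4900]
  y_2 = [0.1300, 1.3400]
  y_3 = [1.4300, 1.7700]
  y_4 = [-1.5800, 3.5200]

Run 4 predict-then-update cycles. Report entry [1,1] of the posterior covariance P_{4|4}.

P_post[1,1] = 0.1054

step 1: x^-=[0.9946, 2.1372]  P^-=[0.4753 0.1044; 0.1044 0.6444]  S=[0.8687 0.3155; 0.3155 0.8211]  K=[0.6126 -0.0909; 0.0396 0.7734]  nu=[1.9084, -2.6570]  x^+=[2.4053, 0.1577]  P^+=[0.1776 -0.0073; -0.0073 0.1326]
step 2: x^-=[2.1517, 0.2283]  P^-=[0.2104 0.0165; 0.0165 0.3097]  S=[0.5319 0.1285; 0.1285 0.4808]  K=[0.4197 -0.0648; 0.0345 0.6358]  nu=[-2.0834, 1.0472]  x^+=[1.2096, 0.8221]  P^+=[0.1217 -0.0054; -0.0054 0.1090]
step 3: x^-=[1.1341, 0.8502]  P^-=[0.1663 0.0150; 0.0150 0.2866]  S=[0.4853 0.1195; 0.1195 0.4577]  K=[0.3636 -0.0513; 0.0384 0.6172]  nu=[0.0664, 0.8858]  x^+=[1.1128, 1.3995]  P^+=[0.1054 -0.0039; -0.0039 0.1059]
step 4: x^-=[1.0884, 1.4189]  P^-=[0.1535 0.0157; 0.0157 0.2836]  S=[0.4727 0.1190; 0.1190 0.4547]  K=[0.3452 -0.0457; 0.0406 0.6142]  nu=[-3.0515, 2.0685]  x^+=[-0.0596, 2.5653]  P^+=[0.1000 -0.0032; -0.0032 0.1054]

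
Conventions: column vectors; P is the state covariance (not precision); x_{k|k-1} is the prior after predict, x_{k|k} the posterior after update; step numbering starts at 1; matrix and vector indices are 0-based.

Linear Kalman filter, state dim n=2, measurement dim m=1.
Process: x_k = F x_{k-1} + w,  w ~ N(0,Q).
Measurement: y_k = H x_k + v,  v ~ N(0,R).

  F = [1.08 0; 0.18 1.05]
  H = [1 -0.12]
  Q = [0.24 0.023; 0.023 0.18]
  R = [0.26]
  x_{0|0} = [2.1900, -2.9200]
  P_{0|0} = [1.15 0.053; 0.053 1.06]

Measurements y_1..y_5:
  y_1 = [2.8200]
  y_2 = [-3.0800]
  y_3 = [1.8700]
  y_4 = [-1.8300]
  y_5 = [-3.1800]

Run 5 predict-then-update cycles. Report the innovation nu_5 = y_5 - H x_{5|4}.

step 1: x^-=[2.3652, -2.6718]  P^-=[1.5814 0.3067; 0.3067 1.4059]  S=[1.7880]  K=[0.8638; 0.0772]  nu=[0.1342]  x^+=[2.4811, -2.6614]  P^+=[0.2471 0.1875; 0.1875 1.3953]
step 2: x^-=[2.6796, -2.3479]  P^-=[0.5282 0.2837; 0.2837 1.7972]  S=[0.7460]  K=[0.6624; 0.0911]  nu=[-6.0414]  x^+=[-1.3223, -2.8985]  P^+=[0.2009 0.2386; 0.2386 1.7910]
step 3: x^-=[-1.4281, -3.2815]  P^-=[0.4743 0.3326; 0.3326 2.2513]  S=[0.6869]  K=[0.6324; 0.0910]  nu=[2.9043]  x^+=[0.4086, -3.0173]  P^+=[0.1996 0.2931; 0.2931 2.2456]
step 4: x^-=[0.4412, -3.0946]  P^-=[0.4728 0.3942; 0.3942 2.7730]  S=[0.6781]  K=[0.6275; 0.0906]  nu=[-2.6426]  x^+=[-1.2169, -3.3340]  P^+=[0.2058 0.3557; 0.3557 2.7675]
step 5: x^-=[-1.3142, -3.7198]  P^-=[0.4801 0.4663; 0.4663 3.3722]  S=[0.6767]  K=[0.6267; 0.0911]  nu=[-2.3121]  x^+=[-2.7633, -3.9304]  P^+=[0.2143 0.4277; 0.4277 3.3666]

innov = [-2.3121]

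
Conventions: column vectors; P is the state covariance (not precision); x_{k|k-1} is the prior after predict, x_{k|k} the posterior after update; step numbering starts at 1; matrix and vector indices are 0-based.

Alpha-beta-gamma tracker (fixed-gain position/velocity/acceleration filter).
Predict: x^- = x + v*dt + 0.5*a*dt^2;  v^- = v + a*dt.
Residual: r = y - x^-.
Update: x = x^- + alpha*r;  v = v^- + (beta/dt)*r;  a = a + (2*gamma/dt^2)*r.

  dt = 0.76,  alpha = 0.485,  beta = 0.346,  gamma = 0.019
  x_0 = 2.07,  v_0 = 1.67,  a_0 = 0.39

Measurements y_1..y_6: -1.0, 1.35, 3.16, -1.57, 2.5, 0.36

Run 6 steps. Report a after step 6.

step 1: x_pred=3.4518  r=-4.4518  x^+=1.2927  v^+=-0.0604  a^+=0.0971
step 2: x_pred=1.2749  r=0.0751  x^+=1.3113  v^+=0.0477  a^+=0.1021
step 3: x_pred=1.3770  r=1.7830  x^+=2.2418  v^+=0.9370  a^+=0.2194
step 4: x_pred=3.0172  r=-4.5872  x^+=0.7924  v^+=-0.9847  a^+=-0.0824
step 5: x_pred=0.0202  r=2.4798  x^+=1.2229  v^+=0.0816  a^+=0.0807
step 6: x_pred=1.3082  r=-0.9482  x^+=0.8483  v^+=-0.2888  a^+=0.0183

a_post = 0.0183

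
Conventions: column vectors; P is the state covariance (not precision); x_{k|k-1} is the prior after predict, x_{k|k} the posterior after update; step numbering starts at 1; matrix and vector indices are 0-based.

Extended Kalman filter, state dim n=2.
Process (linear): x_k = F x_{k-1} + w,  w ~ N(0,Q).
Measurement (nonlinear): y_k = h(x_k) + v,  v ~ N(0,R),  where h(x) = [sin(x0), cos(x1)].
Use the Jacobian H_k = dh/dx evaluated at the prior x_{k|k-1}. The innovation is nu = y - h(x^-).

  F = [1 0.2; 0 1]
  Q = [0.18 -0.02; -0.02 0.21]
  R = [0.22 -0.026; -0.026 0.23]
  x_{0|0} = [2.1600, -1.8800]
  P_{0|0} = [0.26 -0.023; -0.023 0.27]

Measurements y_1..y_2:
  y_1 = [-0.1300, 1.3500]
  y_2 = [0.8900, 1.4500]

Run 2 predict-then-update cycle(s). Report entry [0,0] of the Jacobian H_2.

H_jac[0,0] = -0.4618

step 1: x^-=[1.7840, -1.8800]  P^-=[0.4416 0.0110; 0.0110 0.4800]  H_jac=[-0.2116 0.0000; 0.0000 0.9526]  S=[0.2398 -0.0282; -0.0282 0.6656]  K=[-0.3898 -0.0008; 0.0715 0.6900]  nu=[-1.1074, 1.6543]  x^+=[2.2143, -0.8177]  P^+=[0.4052 0.0105; 0.0105 0.1647]
step 2: x^-=[2.0508, -0.8177]  P^-=[0.5960 0.0234; 0.0234 0.3747]  H_jac=[-0.4618 0.0000; 0.0000 0.7295]  S=[0.3471 -0.0339; -0.0339 0.4294]  K=[-0.7951 -0.0230; 0.0313 0.6390]  nu=[0.0030, 0.7661]  x^+=[2.0308, -0.3280]  P^+=[0.3775 0.0211; 0.0211 0.2003]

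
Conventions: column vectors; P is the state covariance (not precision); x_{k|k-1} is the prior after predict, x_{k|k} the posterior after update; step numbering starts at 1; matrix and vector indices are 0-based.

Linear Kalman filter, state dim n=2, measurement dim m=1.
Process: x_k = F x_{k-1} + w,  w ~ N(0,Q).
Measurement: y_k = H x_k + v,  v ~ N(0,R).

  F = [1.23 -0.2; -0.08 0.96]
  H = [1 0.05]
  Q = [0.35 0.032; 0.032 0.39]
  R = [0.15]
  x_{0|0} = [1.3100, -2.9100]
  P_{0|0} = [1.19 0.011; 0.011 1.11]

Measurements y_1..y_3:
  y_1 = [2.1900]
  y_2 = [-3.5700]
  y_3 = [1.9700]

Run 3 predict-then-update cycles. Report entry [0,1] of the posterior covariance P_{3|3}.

P_post[0,1] = -0.1535

step 1: x^-=[2.1933, -2.8984]  P^-=[2.1893 -0.2851; -0.2851 1.4189]  S=[2.3144]  K=[0.9398; -0.0925]  nu=[0.1416]  x^+=[2.3264, -2.9115]  P^+=[0.1452 -0.0838; -0.0838 1.3991]
step 2: x^-=[3.4438, -2.9812]  P^-=[0.6668 -0.3512; -0.3512 1.6932]  S=[0.7859]  K=[0.8261; -0.3392]  nu=[-6.8647]  x^+=[-2.2272, -0.6527]  P^+=[0.1305 -0.1310; -0.1310 1.6028]
step 3: x^-=[-2.6089, -0.4484]  P^-=[0.6760 -0.4454; -0.4454 1.8881]  S=[0.7861]  K=[0.8315; -0.4464]  nu=[4.6013]  x^+=[1.2172, -2.5027]  P^+=[0.1324 -0.1535; -0.1535 1.7314]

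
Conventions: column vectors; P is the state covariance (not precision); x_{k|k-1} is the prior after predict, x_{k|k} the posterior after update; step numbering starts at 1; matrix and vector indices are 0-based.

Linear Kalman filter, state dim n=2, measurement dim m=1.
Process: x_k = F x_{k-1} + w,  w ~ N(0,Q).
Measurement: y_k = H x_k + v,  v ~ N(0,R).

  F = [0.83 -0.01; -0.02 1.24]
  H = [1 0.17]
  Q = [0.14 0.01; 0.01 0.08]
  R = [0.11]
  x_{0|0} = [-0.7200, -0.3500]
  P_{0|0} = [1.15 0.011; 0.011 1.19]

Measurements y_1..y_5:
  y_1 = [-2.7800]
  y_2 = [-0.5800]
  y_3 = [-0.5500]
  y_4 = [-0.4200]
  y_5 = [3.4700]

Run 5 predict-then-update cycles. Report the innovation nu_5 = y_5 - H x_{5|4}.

step 1: x^-=[-0.5941, -0.4196]  P^-=[0.9322 -0.0125; -0.0125 1.9097]  S=[1.0931]  K=[0.8508; 0.2855]  nu=[-2.1146]  x^+=[-2.3932, -1.0234]  P^+=[0.1409 -0.2781; -0.2781 1.8205]
step 2: x^-=[-1.9762, -1.2211]  P^-=[0.2418 -0.3012; -0.3012 2.8931]  S=[0.3331]  K=[0.5724; 0.5725]  nu=[1.6037]  x^+=[-1.0582, -0.3031]  P^+=[0.1327 -0.4103; -0.4103 2.7840]
step 3: x^-=[-0.8752, -0.3546]  P^-=[0.2385 -0.4491; -0.4491 4.3810]  S=[0.3224]  K=[0.5030; 0.9170]  nu=[0.3855]  x^+=[-0.6813, -0.0011]  P^+=[0.1570 -0.5978; -0.5978 4.1099]
step 4: x^-=[-0.5655, 0.0123]  P^-=[0.2585 -0.6590; -0.6590 6.4291]  S=[0.3302]  K=[0.4435; 1.3143]  nu=[0.1434]  x^+=[-0.5019, 0.2008]  P^+=[0.1935 -0.8514; -0.8514 5.8587]
step 5: x^-=[-0.4186, 0.2590]  P^-=[0.2880 -0.9423; -0.9423 9.1306]  S=[0.3415]  K=[0.3743; 1.7858]  nu=[3.8446]  x^+=[1.0205, 7.1246]  P^+=[0.2402 -1.1706; -1.1706 8.0414]

innov = [3.8446]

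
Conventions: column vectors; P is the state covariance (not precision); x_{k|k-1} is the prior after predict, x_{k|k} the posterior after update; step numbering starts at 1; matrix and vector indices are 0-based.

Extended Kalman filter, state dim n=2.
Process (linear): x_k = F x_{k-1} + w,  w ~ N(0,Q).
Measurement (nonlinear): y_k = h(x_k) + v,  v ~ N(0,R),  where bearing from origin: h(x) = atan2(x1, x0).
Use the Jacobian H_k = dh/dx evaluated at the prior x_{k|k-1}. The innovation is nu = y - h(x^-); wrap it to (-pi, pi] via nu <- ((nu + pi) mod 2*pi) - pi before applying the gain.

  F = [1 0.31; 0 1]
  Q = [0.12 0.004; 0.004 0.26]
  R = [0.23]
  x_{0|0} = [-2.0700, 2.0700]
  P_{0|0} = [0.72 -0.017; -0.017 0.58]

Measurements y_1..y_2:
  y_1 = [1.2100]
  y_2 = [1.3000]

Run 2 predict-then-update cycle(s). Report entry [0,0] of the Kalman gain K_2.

step 1: x^-=[-1.4283, 2.0700]  P^-=[0.8852 0.1668; 0.1668 0.8400]  H_jac=[-0.3273 -0.2258]  S=[0.3923]  K=[-0.8345; -0.6227]  nu=[-0.9648]  x^+=[-0.6232, 2.6707]  P^+=[0.6120 -0.0370; -0.0370 0.6879]
step 2: x^-=[0.2047, 2.6707]  P^-=[0.7752 0.1802; 0.1802 0.9479]  H_jac=[-0.3722 0.0285]  S=[0.3344]  K=[-0.8476; -0.1197]  nu=[-0.1943]  x^+=[0.3694, 2.6940]  P^+=[0.5349 0.1463; 0.1463 0.9431]

K[0,0] = -0.8476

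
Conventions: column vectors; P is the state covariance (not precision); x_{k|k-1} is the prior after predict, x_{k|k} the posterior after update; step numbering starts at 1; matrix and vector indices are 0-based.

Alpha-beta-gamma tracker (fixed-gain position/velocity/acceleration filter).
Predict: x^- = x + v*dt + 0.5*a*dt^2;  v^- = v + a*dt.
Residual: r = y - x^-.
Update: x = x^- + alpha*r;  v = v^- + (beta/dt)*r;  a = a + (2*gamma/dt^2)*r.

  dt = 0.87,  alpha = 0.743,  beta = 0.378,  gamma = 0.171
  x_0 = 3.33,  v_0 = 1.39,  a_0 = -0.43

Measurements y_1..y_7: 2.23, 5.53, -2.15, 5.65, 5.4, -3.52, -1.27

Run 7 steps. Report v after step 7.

v_post = -2.2631

step 1: x_pred=4.3766  r=-2.1466  x^+=2.7817  v^+=0.0833  a^+=-1.3999
step 2: x_pred=2.3243  r=3.2057  x^+=4.7061  v^+=0.2582  a^+=0.0486
step 3: x_pred=4.9491  r=-7.0991  x^+=-0.3255  v^+=-2.7840  a^+=-3.1591
step 4: x_pred=-3.9432  r=9.5932  x^+=3.1845  v^+=-1.3644  a^+=1.1755
step 5: x_pred=2.4424  r=2.9576  x^+=4.6399  v^+=0.9433  a^+=2.5119
step 6: x_pred=6.4112  r=-9.9312  x^+=-0.9677  v^+=-1.1863  a^+=-1.9755
step 7: x_pred=-2.7474  r=1.4774  x^+=-1.6497  v^+=-2.2631  a^+=-1.3079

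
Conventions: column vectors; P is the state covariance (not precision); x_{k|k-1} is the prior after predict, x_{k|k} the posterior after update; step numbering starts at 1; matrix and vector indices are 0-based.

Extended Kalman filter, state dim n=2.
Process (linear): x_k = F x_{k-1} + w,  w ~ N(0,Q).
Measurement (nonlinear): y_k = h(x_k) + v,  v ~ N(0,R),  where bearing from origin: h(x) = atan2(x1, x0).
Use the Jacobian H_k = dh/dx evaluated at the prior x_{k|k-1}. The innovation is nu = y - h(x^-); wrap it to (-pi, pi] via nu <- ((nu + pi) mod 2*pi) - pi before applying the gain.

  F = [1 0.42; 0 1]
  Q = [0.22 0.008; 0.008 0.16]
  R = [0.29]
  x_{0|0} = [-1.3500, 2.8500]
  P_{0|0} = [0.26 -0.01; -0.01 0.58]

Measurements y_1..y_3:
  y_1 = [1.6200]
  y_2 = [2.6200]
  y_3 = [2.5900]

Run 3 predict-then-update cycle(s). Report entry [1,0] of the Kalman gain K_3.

step 1: x^-=[-0.1530, 2.8500]  P^-=[0.5739 0.2416; 0.2416 0.7400]  H_jac=[-0.3499 -0.0188]  S=[0.3637]  K=[-0.5646; -0.2706]  nu=[-0.0044]  x^+=[-0.1505, 2.8512]  P^+=[0.4580 0.1860; 0.1860 0.7134]
step 2: x^-=[1.0470, 2.8512]  P^-=[0.9601 0.4936; 0.4936 0.8734]  H_jac=[-0.3091 0.1135]  S=[0.3583]  K=[-0.6717; -0.1492]  nu=[1.4011]  x^+=[0.1058, 2.6422]  P^+=[0.7984 0.4577; 0.4577 0.8654]
step 3: x^-=[1.2156, 2.6422]  P^-=[1.5556 0.8292; 0.8292 1.0254]  H_jac=[-0.3124 0.1437]  S=[0.3885]  K=[-0.9440; -0.2874]  nu=[1.4504]  x^+=[-0.1536, 2.2254]  P^+=[1.2094 0.7238; 0.7238 0.9933]

K[1,0] = -0.2874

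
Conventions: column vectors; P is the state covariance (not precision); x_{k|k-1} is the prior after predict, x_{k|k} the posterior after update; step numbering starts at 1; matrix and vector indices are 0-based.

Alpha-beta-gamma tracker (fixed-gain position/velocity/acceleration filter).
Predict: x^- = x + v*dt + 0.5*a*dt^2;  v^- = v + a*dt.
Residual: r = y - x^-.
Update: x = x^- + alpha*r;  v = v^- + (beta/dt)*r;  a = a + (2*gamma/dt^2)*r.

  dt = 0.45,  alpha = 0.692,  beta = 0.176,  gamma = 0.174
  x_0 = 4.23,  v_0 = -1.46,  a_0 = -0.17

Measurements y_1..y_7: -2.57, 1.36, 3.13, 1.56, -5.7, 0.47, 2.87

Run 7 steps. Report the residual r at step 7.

step 1: x_pred=3.5558  r=-6.1258  x^+=-0.6833  v^+=-3.9324  a^+=-10.6973
step 2: x_pred=-3.5359  r=4.8959  x^+=-0.1479  v^+=-6.8313  a^+=-2.2835
step 3: x_pred=-3.4532  r=6.5832  x^+=1.1024  v^+=-5.2841  a^+=9.0299
step 4: x_pred=-0.3612  r=1.9212  x^+=0.9683  v^+=-0.4693  a^+=12.3315
step 5: x_pred=2.0057  r=-7.7057  x^+=-3.3267  v^+=2.0661  a^+=-0.9108
step 6: x_pred=-2.4891  r=2.9591  x^+=-0.4414  v^+=2.8136  a^+=4.1745
step 7: x_pred=1.2474  r=1.6226  x^+=2.3702  v^+=5.3267  a^+=6.9630

resid = 1.6226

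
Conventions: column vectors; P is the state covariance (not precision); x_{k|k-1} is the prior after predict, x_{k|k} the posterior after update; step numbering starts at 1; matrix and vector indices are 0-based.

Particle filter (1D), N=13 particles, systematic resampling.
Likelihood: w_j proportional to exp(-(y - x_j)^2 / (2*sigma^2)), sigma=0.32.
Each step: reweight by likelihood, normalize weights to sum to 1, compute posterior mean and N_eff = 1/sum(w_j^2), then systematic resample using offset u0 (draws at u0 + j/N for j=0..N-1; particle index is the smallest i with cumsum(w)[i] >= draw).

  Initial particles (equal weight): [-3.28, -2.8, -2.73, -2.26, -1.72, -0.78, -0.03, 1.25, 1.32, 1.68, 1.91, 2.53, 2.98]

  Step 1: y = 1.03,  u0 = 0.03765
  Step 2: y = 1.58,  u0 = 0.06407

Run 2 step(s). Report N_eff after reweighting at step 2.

N_eff = 12.7128

step 1: w=[0.0000, 0.0000, 0.0000, 0.0000, 0.0000, 0.0000, 0.0026, 0.4914, 0.4128, 0.0791, 0.0142, 0.0000, 0.0000]  mean=1.3190  Neff=2.3907  idx=[7, 7, 7, 7, 7, 7, 8, 8, 8, 8, 8, 8, 9]
step 2: w=[0.0668, 0.0668, 0.0668, 0.0668, 0.0668, 0.0668, 0.0818, 0.0818, 0.0818, 0.0818, 0.0818, 0.0818, 0.1083]  mean=1.3309  Neff=12.7128  idx=[0, 2, 3, 4, 5, 6, 7, 8, 9, 10, 11, 12, 12]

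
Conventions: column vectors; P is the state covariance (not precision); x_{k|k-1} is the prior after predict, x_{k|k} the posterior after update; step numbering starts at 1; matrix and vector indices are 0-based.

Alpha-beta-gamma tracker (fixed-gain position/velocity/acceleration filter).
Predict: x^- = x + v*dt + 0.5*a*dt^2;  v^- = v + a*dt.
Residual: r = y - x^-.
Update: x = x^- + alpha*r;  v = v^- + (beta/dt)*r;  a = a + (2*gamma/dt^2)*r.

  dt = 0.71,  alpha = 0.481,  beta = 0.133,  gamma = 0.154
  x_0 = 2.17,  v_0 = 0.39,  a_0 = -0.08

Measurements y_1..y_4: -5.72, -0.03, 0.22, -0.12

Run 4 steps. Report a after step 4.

a_post = 4.3635

step 1: x_pred=2.4267  r=-8.1467  x^+=-1.4918  v^+=-1.1929  a^+=-5.0576
step 2: x_pred=-3.6135  r=3.5835  x^+=-1.8899  v^+=-4.1125  a^+=-2.8681
step 3: x_pred=-5.5326  r=5.7526  x^+=-2.7656  v^+=-5.0712  a^+=0.6467
step 4: x_pred=-6.2031  r=6.0831  x^+=-3.2772  v^+=-3.4725  a^+=4.3635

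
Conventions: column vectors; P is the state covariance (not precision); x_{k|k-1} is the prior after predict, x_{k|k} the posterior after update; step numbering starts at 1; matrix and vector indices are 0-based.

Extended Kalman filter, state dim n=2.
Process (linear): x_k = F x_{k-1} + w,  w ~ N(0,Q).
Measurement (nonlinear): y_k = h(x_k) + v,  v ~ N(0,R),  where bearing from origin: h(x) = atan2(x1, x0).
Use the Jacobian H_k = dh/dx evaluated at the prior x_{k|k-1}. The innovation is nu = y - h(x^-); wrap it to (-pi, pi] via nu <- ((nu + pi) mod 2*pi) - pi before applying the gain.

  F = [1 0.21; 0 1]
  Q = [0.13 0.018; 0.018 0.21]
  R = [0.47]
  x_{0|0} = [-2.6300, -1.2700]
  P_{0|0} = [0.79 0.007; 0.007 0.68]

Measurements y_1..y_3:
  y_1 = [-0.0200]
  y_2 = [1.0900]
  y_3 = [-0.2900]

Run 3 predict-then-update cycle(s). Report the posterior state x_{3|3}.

x_post = [-4.0010, -2.6207]

step 1: x^-=[-2.8967, -1.2700]  P^-=[0.9529 0.1678; 0.1678 0.8900]  H_jac=[0.1270 -0.2896]  S=[0.5476]  K=[0.1322; -0.4317]  nu=[2.7084]  x^+=[-2.5387, -2.4392]  P^+=[0.9434 0.1990; 0.1990 0.7879]
step 2: x^-=[-3.0509, -2.4392]  P^-=[1.1917 0.3825; 0.3825 0.9979]  H_jac=[0.1599 -0.2000]  S=[0.5159]  K=[0.2210; -0.2683]  nu=[-2.7260]  x^+=[-3.6534, -1.7079]  P^+=[1.1665 0.4131; 0.4131 0.9608]
step 3: x^-=[-4.0121, -1.7079]  P^-=[1.5124 0.6329; 0.6329 1.1708]  H_jac=[0.0898 -0.2110]  S=[0.5103]  K=[0.0045; -0.3727]  nu=[2.4491]  x^+=[-4.0010, -2.6207]  P^+=[1.5124 0.6337; 0.6337 1.0999]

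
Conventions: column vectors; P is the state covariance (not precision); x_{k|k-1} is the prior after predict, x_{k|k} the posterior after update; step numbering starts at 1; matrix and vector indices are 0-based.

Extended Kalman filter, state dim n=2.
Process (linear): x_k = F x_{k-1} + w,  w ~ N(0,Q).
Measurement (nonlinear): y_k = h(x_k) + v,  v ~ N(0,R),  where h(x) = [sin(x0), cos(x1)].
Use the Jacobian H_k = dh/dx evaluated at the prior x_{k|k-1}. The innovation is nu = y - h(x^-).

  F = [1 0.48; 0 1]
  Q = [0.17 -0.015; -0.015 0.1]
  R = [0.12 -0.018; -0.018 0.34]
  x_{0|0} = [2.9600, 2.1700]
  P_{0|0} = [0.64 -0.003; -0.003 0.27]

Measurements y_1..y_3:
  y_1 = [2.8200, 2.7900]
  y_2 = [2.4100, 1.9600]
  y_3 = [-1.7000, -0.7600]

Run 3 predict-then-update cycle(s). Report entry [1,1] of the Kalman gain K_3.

step 1: x^-=[4.0016, 2.1700]  P^-=[0.8693 0.1116; 0.1116 0.3700]  H_jac=[-0.6524 0.0000; 0.0000 -0.8258]  S=[0.4900 0.0421; 0.0421 0.5923]  K=[-1.1511 -0.0737; -0.1049 -0.5084]  nu=[3.5778, 3.3540]  x^+=[-0.3640, 0.0896]  P^+=[0.2097 0.0053; 0.0053 0.2070]
step 2: x^-=[-0.3210, 0.0896]  P^-=[0.4324 0.0896; 0.0896 0.3070]  H_jac=[0.9489 0.0000; 0.0000 -0.0895]  S=[0.5094 -0.0256; -0.0256 0.3425]  K=[0.8074 0.0370; 0.1636 -0.0680]  nu=[2.7255, 0.9640]  x^+=[1.9153, 0.4699]  P^+=[0.1014 0.0220; 0.0220 0.2912]
step 3: x^-=[2.1408, 0.4699]  P^-=[0.3596 0.1468; 0.1468 0.3912]  H_jac=[-0.5396 0.0000; 0.0000 -0.4528]  S=[0.2247 0.0179; 0.0179 0.4202]  K=[-0.8539 -0.1219; -0.3200 -0.4080]  nu=[-2.5419, -1.6516]  x^+=[4.5125, 1.9572]  P^+=[0.1858 0.0576; 0.0576 0.2936]

K[1,1] = -0.4080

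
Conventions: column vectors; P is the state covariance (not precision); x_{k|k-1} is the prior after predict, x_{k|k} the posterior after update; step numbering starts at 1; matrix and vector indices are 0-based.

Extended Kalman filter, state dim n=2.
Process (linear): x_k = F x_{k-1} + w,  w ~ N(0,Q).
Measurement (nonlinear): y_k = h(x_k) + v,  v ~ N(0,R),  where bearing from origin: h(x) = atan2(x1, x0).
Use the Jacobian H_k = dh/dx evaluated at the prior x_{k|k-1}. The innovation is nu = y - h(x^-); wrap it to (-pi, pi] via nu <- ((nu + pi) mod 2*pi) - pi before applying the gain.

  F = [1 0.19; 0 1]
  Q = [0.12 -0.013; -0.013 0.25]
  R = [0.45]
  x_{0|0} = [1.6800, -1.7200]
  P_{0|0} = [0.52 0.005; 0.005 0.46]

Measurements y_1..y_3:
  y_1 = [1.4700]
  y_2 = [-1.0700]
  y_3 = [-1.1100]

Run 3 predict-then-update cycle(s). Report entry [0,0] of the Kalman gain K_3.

step 1: x^-=[1.3532, -1.7200]  P^-=[0.6585 0.0794; 0.0794 0.7100]  H_jac=[0.3591 0.2825]  S=[0.6077]  K=[0.4260; 0.3770]  nu=[2.3742]  x^+=[2.3647, -0.8249]  P^+=[0.5482 -0.0182; -0.0182 0.6236]
step 2: x^-=[2.2080, -0.8249]  P^-=[0.6838 0.0873; 0.0873 0.8736]  H_jac=[0.1485 0.3974]  S=[0.6134]  K=[0.2221; 0.5872]  nu=[-0.7125]  x^+=[2.0498, -1.2433]  P^+=[0.6535 0.0073; 0.0073 0.6621]
step 3: x^-=[1.8135, -1.2433]  P^-=[0.8002 0.1201; 0.1201 0.9121]  H_jac=[0.2572 0.3751]  S=[0.6544]  K=[0.3833; 0.5700]  nu=[-0.5090]  x^+=[1.6184, -1.5334]  P^+=[0.7041 -0.0229; -0.0229 0.6995]

K[0,0] = 0.3833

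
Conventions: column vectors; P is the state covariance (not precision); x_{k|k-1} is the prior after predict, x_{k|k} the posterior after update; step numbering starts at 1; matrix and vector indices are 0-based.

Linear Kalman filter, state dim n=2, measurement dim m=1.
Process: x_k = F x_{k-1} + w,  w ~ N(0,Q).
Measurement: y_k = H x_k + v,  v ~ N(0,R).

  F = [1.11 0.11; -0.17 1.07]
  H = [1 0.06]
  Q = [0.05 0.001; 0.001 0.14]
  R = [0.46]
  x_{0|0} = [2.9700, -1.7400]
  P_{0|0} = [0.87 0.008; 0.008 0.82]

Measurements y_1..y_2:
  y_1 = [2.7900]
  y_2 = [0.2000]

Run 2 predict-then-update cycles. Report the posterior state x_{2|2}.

x_post = [1.7305, -3.2722]

step 1: x^-=[3.1053, -2.3667]  P^-=[1.1338 -0.0573; -0.0573 1.1011]  S=[1.5909]  K=[0.7105; 0.0055]  nu=[-0.1733]  x^+=[2.9822, -2.3677]  P^+=[0.3307 -0.0635; -0.0635 1.1010]
step 2: x^-=[3.0498, -3.0404]  P^-=[0.4552 -0.0061; -0.0061 1.4332]  S=[0.9196]  K=[0.4946; 0.0869]  nu=[-2.6673]  x^+=[1.7305, -3.2722]  P^+=[0.2302 -0.0456; -0.0456 1.4263]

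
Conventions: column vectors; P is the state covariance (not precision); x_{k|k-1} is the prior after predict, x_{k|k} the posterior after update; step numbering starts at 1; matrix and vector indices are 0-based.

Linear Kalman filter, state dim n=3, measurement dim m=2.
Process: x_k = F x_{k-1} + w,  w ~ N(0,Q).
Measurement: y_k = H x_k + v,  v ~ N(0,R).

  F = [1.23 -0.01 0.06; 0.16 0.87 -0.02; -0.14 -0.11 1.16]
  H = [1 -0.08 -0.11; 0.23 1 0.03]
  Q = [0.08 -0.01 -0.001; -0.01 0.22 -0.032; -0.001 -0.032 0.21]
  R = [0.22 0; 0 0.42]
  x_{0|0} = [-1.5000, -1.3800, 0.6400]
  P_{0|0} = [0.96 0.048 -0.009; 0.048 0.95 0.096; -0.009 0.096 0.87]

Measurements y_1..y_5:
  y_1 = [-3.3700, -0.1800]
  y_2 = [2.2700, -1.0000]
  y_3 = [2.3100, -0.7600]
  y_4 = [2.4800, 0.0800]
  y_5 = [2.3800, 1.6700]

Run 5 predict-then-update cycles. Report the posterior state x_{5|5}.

step 1: x^-=[-1.7928, -1.4534, 1.1042]  P^-=[1.5330 0.2261 -0.1257; 0.2261 0.9741 -0.0759; -0.1257 -0.0759 1.3909]  S=[1.7662 0.4999; 0.4999 1.5741]  K=[0.8375 0.0992; -0.1049 0.6837; -0.1571 0.0098]  nu=[-1.5720, 1.6526]  x^+=[-2.9453, -0.1586, 1.3674]  P^+=[0.1957 -0.0066 0.1089; -0.0066 0.2905 -0.0614; 0.1089 -0.0614 1.3487]
step 2: x^-=[-3.5391, -0.6365, 2.0160]  P^-=[0.3973 0.0125 0.2159; 0.0125 0.4450 -0.1361; 0.2159 -0.1361 2.0122]  S=[0.5926 0.0777; 0.0777 0.8884]  K=[0.6195 0.0700; -0.0802 0.5066; 0.0132 -0.0305]  nu=[5.9799, 0.3900]  x^+=[0.1926, -0.9184, 2.0832]  P^+=[0.1588 -0.0135 0.2144; -0.0135 0.2196 -0.1225; 0.2144 -0.1225 2.0114]
step 3: x^-=[0.3710, -0.8099, 2.4906]  P^-=[0.3596 -0.0072 0.4200; -0.0072 0.3902 -0.1848; 0.4200 -0.1848 2.8835]  S=[0.5225 0.0577; 0.0577 0.8232]  K=[0.5937 0.0655; -0.0866 0.4713; 0.2270 -0.0180]  nu=[2.1482, -0.1102]  x^+=[1.6392, -1.0478, 2.9803]  P^+=[0.1674 -0.0215 0.3503; -0.0215 0.2081 -0.1738; 0.3503 -0.1738 2.8567]
step 4: x^-=[2.2055, -0.7090, 3.3429]  P^-=[0.3960 -0.0197 0.6721; -0.0197 0.3808 -0.2288; 0.6721 -0.2288 3.9897]  S=[0.5180 0.0570; 0.0570 0.8118]  K=[0.6172 0.0695; -0.0990 0.4620; 0.4832 0.0221]  nu=[0.5855, 0.1814]  x^+=[2.5795, -0.6831, 3.6299]  P^+=[0.1899 -0.0299 0.5137; -0.0299 0.2077 -0.2249; 0.5137 -0.2249 3.8672]
step 5: x^-=[3.3974, -0.2542, 3.9247]  P^-=[0.4581 -0.0305 0.9724; -0.0305 0.3798 -0.2723; 0.9724 -0.2723 5.3096]  S=[0.5309 0.0627; 0.0627 0.8118]  K=[0.6568 0.0774; -0.1123 0.4578; 0.7634 0.0773]  nu=[-0.6060, 1.0251]  x^+=[3.0787, 0.2831, 3.5413]  P^+=[0.2178 -0.0384 0.6945; -0.0384 0.2094 -0.2769; 0.6945 -0.2769 4.9879]

x_post = [3.0787, 0.2831, 3.5413]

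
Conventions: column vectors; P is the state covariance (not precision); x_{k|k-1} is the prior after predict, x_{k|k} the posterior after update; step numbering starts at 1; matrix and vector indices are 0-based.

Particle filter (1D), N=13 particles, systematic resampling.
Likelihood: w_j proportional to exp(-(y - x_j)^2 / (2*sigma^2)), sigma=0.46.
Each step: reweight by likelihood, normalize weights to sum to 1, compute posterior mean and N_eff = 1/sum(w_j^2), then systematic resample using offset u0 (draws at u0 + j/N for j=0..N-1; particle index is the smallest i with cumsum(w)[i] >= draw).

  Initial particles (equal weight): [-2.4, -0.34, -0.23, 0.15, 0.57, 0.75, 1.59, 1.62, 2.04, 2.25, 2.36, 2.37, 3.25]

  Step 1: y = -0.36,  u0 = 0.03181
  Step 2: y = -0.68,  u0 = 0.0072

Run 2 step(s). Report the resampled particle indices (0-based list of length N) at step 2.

resampled_idx = [0, 0, 1, 2, 3, 3, 4, 5, 6, 7, 8, 8, 9]

step 1: w=[0.0000, 0.3721, 0.3579, 0.2014, 0.0482, 0.0203, 0.0000, 0.0000, 0.0000, 0.0000, 0.0000, 0.0000, 0.0000]  mean=-0.1358  Neff=3.2276  idx=[1, 1, 1, 1, 1, 2, 2, 2, 2, 2, 3, 3, 4]
step 2: w=[0.1039, 0.1039, 0.1039, 0.1039, 0.1039, 0.0846, 0.0846, 0.0846, 0.0846, 0.0846, 0.0268, 0.0268, 0.0034]  mean=-0.2641  Neff=10.9532  idx=[0, 0, 1, 2, 3, 3, 4, 5, 6, 7, 8, 8, 9]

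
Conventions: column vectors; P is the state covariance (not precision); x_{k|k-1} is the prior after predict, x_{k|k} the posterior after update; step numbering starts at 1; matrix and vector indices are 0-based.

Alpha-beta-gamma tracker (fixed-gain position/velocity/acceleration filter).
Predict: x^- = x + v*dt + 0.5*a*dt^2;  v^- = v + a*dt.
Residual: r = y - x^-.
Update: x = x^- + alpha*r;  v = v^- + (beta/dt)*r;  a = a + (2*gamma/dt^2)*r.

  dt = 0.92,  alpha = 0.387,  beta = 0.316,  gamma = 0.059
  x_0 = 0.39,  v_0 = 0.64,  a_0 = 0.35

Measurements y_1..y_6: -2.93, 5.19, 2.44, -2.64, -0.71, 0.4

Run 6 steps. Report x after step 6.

step 1: x_pred=1.1269  r=-4.0569  x^+=-0.4431  v^+=-0.4315  a^+=-0.2156
step 2: x_pred=-0.9313  r=6.1213  x^+=1.4376  v^+=1.4727  a^+=0.6378
step 3: x_pred=3.0625  r=-0.6225  x^+=2.8216  v^+=1.8457  a^+=0.5510
step 4: x_pred=4.7528  r=-7.3928  x^+=1.8918  v^+=-0.1866  a^+=-0.4796
step 5: x_pred=1.5171  r=-2.2271  x^+=0.6552  v^+=-1.3929  a^+=-0.7901
step 6: x_pred=-0.9606  r=1.3606  x^+=-0.4340  v^+=-1.6524  a^+=-0.6004

x_post = -0.4340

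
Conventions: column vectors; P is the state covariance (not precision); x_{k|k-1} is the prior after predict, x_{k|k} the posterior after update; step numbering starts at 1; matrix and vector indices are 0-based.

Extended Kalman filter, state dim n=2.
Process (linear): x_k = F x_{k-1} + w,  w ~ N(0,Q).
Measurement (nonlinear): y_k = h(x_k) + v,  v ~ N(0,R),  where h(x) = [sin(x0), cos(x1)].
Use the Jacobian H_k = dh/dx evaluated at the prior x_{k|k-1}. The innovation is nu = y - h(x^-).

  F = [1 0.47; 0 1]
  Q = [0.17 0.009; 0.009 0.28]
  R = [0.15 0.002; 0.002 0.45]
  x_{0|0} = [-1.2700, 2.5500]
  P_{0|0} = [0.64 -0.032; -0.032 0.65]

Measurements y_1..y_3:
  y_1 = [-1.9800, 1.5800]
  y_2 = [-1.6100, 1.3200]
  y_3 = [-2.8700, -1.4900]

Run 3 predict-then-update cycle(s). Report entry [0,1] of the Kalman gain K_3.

step 1: x^-=[-0.0715, 2.5500]  P^-=[0.9235 0.2825; 0.2825 0.9300]  H_jac=[0.9974 0.0000; 0.0000 -0.5577]  S=[1.0688 -0.1551; -0.1551 0.7392]  K=[0.8570 -0.0333; 0.1669 -0.6666]  nu=[-1.9086, 2.4101]  x^+=[-1.7873, 0.6250]  P^+=[0.1288 0.0238; 0.0238 0.5373]
step 2: x^-=[-1.4936, 0.6250]  P^-=[0.4398 0.2853; 0.2853 0.8173]  H_jac=[0.0771 0.0000; 0.0000 -0.5851]  S=[0.1526 -0.0109; -0.0109 0.7298]  K=[0.2062 -0.2256; 0.0976 -0.6538]  nu=[-0.6130, 0.5091]  x^+=[-1.7349, 0.2324]  P^+=[0.3952 0.1728; 0.1728 0.5025]
step 3: x^-=[-1.6256, 0.2324]  P^-=[0.8386 0.4180; 0.4180 0.7825]  H_jac=[-0.0548 0.0000; 0.0000 -0.2303]  S=[0.1525 0.0073; 0.0073 0.4915]  K=[-0.2923 -0.1915; -0.1328 -0.3647]  nu=[-1.8715, -2.4631]  x^+=[-0.6069, 1.3792]  P^+=[0.8068 0.3768; 0.3768 0.7137]

K[0,1] = -0.1915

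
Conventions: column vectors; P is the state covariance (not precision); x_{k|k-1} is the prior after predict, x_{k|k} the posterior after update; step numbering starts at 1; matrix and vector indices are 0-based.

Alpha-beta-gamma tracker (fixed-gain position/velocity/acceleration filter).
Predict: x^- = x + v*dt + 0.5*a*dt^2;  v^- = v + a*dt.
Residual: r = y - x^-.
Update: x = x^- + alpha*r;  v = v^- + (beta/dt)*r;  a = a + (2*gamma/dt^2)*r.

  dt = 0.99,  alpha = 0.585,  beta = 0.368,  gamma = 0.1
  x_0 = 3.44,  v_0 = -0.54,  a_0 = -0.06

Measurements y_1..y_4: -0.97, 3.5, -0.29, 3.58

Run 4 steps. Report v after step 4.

v_post = 0.7560

step 1: x_pred=2.8760  r=-3.8460  x^+=0.6261  v^+=-2.0290  a^+=-0.8448
step 2: x_pred=-1.7966  r=5.2966  x^+=1.3019  v^+=-0.8965  a^+=0.2360
step 3: x_pred=0.5300  r=-0.8200  x^+=0.0503  v^+=-0.9677  a^+=0.0687
step 4: x_pred=-0.8740  r=4.4540  x^+=1.7316  v^+=0.7560  a^+=0.9776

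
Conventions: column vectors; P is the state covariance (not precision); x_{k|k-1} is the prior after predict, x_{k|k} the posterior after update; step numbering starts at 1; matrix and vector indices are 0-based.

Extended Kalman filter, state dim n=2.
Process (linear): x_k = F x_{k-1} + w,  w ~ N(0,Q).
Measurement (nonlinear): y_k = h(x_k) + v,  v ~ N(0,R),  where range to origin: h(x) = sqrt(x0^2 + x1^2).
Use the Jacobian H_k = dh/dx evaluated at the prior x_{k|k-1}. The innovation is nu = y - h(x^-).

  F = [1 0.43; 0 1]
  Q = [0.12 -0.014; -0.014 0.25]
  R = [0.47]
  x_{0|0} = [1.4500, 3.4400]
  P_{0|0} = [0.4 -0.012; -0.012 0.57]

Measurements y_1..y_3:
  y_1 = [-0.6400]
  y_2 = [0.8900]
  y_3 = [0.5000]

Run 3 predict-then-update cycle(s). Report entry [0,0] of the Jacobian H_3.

H_jac[0,0] = 0.9208

step 1: x^-=[2.9292, 3.4400]  P^-=[0.6151 0.2191; 0.2191 0.8200]  H_jac=[0.6483 0.7614]  S=[1.4202]  K=[0.3982; 0.5396]  nu=[-5.1582]  x^+=[0.8750, 0.6565]  P^+=[0.3898 -0.0861; -0.0861 0.4064]
step 2: x^-=[1.1573, 0.6565]  P^-=[0.5109 0.0747; 0.0747 0.6564]  H_jac=[0.8698 0.4934]  S=[1.0804]  K=[0.4454; 0.3599]  nu=[-0.4405]  x^+=[0.9611, 0.4980]  P^+=[0.2966 -0.0985; -0.0985 0.5165]
step 3: x^-=[1.1752, 0.4980]  P^-=[0.4273 0.1096; 0.1096 0.7665]  H_jac=[0.9208 0.3901]  S=[1.0277]  K=[0.4245; 0.3892]  nu=[-0.7763]  x^+=[0.8456, 0.1958]  P^+=[0.2422 -0.0602; -0.0602 0.6109]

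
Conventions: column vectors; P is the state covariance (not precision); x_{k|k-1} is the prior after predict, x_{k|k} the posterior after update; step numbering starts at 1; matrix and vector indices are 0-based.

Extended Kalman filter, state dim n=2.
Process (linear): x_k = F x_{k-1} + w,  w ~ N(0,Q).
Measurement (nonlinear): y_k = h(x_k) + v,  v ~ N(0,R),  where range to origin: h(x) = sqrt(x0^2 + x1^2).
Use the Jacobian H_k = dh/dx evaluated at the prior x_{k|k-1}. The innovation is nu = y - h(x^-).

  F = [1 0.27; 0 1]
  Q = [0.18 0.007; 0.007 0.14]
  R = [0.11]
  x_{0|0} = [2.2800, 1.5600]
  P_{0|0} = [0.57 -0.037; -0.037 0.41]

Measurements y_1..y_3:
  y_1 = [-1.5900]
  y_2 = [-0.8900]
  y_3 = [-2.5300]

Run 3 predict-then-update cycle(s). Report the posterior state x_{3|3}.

x_post = [-1.6056, -0.9347]

step 1: x^-=[2.7012, 1.5600]  P^-=[0.7599 0.0807; 0.0807 0.5500]  H_jac=[0.8660 0.5001]  S=[0.8873]  K=[0.7871; 0.3888]  nu=[-4.7093]  x^+=[-1.0056, -0.2708]  P^+=[0.2102 -0.1908; -0.1908 0.4159]
step 2: x^-=[-1.0787, -0.2708]  P^-=[0.3175 -0.0715; -0.0715 0.5559]  H_jac=[-0.9699 -0.2435]  S=[0.4078]  K=[-0.7123; -0.1618]  nu=[-2.0021]  x^+=[0.3475, 0.0531]  P^+=[0.1105 -0.1185; -0.1185 0.5452]
step 3: x^-=[0.3618, 0.0531]  P^-=[0.2663 0.0357; 0.0357 0.6852]  H_jac=[0.9894 0.1453]  S=[0.3954]  K=[0.6794; 0.3411]  nu=[-2.8957]  x^+=[-1.6056, -0.9347]  P^+=[0.0838 -0.0559; -0.0559 0.6392]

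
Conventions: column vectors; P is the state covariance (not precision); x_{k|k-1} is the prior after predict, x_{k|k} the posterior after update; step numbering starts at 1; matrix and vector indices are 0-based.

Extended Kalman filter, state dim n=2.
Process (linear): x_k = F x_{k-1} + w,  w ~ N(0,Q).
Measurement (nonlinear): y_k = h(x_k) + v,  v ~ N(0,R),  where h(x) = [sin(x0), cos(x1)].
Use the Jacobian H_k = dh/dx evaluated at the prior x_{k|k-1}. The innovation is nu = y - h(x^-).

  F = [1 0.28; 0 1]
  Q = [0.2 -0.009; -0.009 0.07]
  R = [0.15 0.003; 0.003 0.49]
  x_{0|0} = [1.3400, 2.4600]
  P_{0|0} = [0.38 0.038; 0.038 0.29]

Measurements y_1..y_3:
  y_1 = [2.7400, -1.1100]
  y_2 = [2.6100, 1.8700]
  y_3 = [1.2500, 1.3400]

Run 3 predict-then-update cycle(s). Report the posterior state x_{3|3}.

x_post = [2.1142, 1.0264]

step 1: x^-=[2.0288, 2.4600]  P^-=[0.6240 0.1102; 0.1102 0.3600]  H_jac=[-0.4422 0.0000; 0.0000 -0.6300]  S=[0.2720 0.0337; 0.0337 0.6329]  K=[-1.0075 -0.0561; -0.1356 -0.3511]  nu=[1.8431, -0.3334]  x^+=[0.1907, 2.3271]  P^+=[0.3422 0.0484; 0.0484 0.2737]
step 2: x^-=[0.8423, 2.3271]  P^-=[0.5907 0.1160; 0.1160 0.3437]  H_jac=[0.6658 0.0000; 0.0000 -0.7274]  S=[0.4118 -0.0532; -0.0532 0.6719]  K=[0.9484 -0.0505; 0.1410 -0.3610]  nu=[1.8638, 2.5562]  x^+=[2.4808, 1.6671]  P^+=[0.2135 0.0301; 0.0301 0.2426]
step 3: x^-=[2.9476, 1.6671]  P^-=[0.4494 0.0891; 0.0891 0.3126]  H_jac=[-0.9812 0.0000; 0.0000 -0.9954]  S=[0.5826 0.0900; 0.0900 0.7997]  K=[-0.7527 -0.0262; -0.0915 -0.3788]  nu=[1.0572, 1.4361]  x^+=[2.1142, 1.0264]  P^+=[0.1151 0.0151; 0.0151 0.1867]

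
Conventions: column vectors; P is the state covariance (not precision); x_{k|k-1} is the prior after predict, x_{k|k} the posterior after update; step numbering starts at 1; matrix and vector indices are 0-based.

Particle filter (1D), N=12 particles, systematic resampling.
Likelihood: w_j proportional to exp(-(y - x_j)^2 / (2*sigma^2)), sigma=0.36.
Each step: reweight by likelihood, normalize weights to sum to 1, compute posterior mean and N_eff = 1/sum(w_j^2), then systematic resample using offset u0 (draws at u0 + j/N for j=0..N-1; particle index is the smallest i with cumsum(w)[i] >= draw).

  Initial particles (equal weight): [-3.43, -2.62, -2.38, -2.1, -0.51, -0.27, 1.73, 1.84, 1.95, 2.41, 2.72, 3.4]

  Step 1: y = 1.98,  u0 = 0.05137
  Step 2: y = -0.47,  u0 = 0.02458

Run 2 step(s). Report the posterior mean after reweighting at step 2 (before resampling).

post_mean = 1.7488

step 1: w=[0.0000, 0.0000, 0.0000, 0.0000, 0.0000, 0.0000, 0.2366, 0.2792, 0.3001, 0.1476, 0.0364, 0.0001]  mean=1.9633  Neff=4.0471  idx=[6, 6, 6, 7, 7, 7, 8, 8, 8, 8, 9, 10]
step 2: w=[0.2840, 0.2840, 0.2840, 0.0419, 0.0419, 0.0419, 0.0056, 0.0056, 0.0056, 0.0056, 0.0000, 0.0000]  mean=1.7488  Neff=4.0441  idx=[0, 0, 0, 0, 1, 1, 1, 2, 2, 2, 3, 5]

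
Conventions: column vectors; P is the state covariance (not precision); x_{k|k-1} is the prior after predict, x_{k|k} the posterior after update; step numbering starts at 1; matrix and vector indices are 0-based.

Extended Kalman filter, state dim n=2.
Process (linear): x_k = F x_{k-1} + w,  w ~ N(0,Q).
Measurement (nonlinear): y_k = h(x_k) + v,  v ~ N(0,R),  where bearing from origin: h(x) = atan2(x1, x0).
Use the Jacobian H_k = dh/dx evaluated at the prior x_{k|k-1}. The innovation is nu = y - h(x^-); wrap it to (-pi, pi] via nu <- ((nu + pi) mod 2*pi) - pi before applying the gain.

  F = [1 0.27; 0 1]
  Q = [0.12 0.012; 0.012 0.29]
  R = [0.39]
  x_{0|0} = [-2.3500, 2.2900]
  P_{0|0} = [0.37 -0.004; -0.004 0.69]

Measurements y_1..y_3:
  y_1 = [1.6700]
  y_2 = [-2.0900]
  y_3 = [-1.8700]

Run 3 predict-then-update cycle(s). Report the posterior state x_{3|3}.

x_post = [-2.8521, -0.1610]

step 1: x^-=[-1.7317, 2.2900]  P^-=[0.5381 0.1943; 0.1943 0.9800]  H_jac=[-0.2778 -0.2101]  S=[0.4975]  K=[-0.3826; -0.5224]  nu=[-0.5483]  x^+=[-1.5219, 2.5764]  P^+=[0.4653 0.0949; 0.0949 0.8443]
step 2: x^-=[-0.8263, 2.5764]  P^-=[0.6981 0.3348; 0.3348 1.1343]  H_jac=[-0.3519 -0.1129]  S=[0.5175]  K=[-0.5478; -0.4751]  nu=[2.3120]  x^+=[-2.0928, 1.4780]  P^+=[0.5428 0.2001; 0.2001 1.0174]
step 3: x^-=[-1.6937, 1.4780]  P^-=[0.8451 0.4869; 0.4869 1.3074]  H_jac=[-0.2925 -0.3352]  S=[0.7046]  K=[-0.5824; -0.8240]  nu=[1.9891]  x^+=[-2.8521, -0.1610]  P^+=[0.6061 0.1487; 0.1487 0.8290]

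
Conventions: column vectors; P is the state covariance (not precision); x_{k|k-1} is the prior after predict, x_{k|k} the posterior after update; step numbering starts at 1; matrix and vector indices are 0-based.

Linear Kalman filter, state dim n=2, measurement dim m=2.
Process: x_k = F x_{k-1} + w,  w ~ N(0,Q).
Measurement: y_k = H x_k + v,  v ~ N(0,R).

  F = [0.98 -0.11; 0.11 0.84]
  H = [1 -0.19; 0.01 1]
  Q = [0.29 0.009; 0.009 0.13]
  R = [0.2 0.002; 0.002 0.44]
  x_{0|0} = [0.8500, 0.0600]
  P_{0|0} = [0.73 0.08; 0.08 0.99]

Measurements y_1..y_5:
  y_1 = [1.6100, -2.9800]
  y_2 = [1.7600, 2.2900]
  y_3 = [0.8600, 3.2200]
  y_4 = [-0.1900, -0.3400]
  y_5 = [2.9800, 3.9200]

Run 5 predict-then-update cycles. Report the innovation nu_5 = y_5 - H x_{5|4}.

innov = [2.8751, 3.2506]

step 1: x^-=[0.8264, 0.1439]  P^-=[0.9858 0.0611; 0.0611 0.8522]  S=[1.1934 -0.0891; -0.0891 1.2935]  K=[0.8247 0.1116; -0.0354 0.6568]  nu=[0.8109, -3.1322]  x^+=[1.1455, -1.9422]  P^+=[0.1745 0.0490; 0.0490 0.2884]
step 2: x^-=[1.3362, -1.5054]  P^-=[0.4505 0.0409; 0.0409 0.3447]  S=[0.6474 -0.0181; -0.0181 0.7856]  K=[0.6859 0.0737; -0.0257 0.4387]  nu=[0.1378, 3.7821]  x^+=[1.7093, 0.1503]  P^+=[0.1435 0.0324; 0.0324 0.1927]
step 3: x^-=[1.6586, 0.3143]  P^-=[0.4232 0.0329; 0.0329 0.2737]  S=[0.6205 -0.0129; -0.0129 0.7144]  K=[0.6732 0.0642; -0.0228 0.3831]  nu=[-0.7389, 2.8891]  x^+=[1.3466, 1.4380]  P^+=[0.1401 0.0282; 0.0282 0.1683]
step 4: x^-=[1.1615, 1.3561]  P^-=[0.4205 0.0314; 0.0314 0.2556]  S=[0.6178 -0.0110; -0.0110 0.6963]  K=[0.6721 0.0618; -0.0212 0.3672]  nu=[-1.0938, -1.7077]  x^+=[0.3208, 0.7522]  P^+=[0.1397 0.0271; 0.0271 0.1613]
step 5: x^-=[0.2316, 0.6671]  P^-=[0.4203 0.0312; 0.0312 0.2505]  S=[0.6175 -0.0103; -0.0103 0.6912]  K=[0.6721 0.0612; -0.0206 0.3626]  nu=[2.8751, 3.2506]  x^+=[2.3627, 1.7865]  P^+=[0.1396 0.0269; 0.0269 0.1592]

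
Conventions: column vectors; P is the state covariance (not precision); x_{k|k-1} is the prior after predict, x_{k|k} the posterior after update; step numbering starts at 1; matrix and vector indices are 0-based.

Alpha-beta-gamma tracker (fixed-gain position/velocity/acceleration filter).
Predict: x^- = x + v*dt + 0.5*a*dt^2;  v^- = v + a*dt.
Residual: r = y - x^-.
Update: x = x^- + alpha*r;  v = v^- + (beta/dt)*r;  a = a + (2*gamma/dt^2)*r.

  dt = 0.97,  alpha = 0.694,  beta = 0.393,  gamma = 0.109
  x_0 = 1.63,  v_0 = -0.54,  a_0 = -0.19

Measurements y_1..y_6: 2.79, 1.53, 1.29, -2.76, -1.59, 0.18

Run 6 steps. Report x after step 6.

step 1: x_pred=1.0168  r=1.7732  x^+=2.2474  v^+=-0.0059  a^+=0.2208
step 2: x_pred=2.3456  r=-0.8156  x^+=1.7796  v^+=-0.1221  a^+=0.0319
step 3: x_pred=1.6761  r=-0.3861  x^+=1.4081  v^+=-0.2476  a^+=-0.0576
step 4: x_pred=1.1408  r=-3.9008  x^+=-1.5663  v^+=-1.8839  a^+=-0.9614
step 5: x_pred=-3.8461  r=2.2561  x^+=-2.2804  v^+=-1.9024  a^+=-0.4387
step 6: x_pred=-4.3321  r=4.5121  x^+=-1.2007  v^+=-0.4999  a^+=0.6067

x_post = -1.2007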